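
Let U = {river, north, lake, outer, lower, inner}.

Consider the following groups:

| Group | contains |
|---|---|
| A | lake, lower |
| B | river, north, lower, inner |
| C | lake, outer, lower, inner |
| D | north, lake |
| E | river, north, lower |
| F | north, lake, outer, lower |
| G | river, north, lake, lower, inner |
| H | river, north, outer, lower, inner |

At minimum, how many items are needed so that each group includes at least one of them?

Take T = {lake, lower}. Each listed group contains at least one of these, so T is a hitting set of size 2.
No single item lies in every group, so at least 2 are needed and 2 is optimal.

2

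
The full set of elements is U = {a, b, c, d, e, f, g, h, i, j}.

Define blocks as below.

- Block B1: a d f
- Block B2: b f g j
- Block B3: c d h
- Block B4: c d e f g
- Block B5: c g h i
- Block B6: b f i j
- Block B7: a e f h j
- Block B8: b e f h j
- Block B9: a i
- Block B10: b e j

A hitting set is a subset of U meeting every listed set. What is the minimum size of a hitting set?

Take T = {a, b, c}. Each listed block contains at least one of these, so T is a hitting set of size 3.
The blocks B1, B5, B10 are pairwise disjoint, so any hitting set needs a separate element for each — at least 3. Hence 3 is optimal.

3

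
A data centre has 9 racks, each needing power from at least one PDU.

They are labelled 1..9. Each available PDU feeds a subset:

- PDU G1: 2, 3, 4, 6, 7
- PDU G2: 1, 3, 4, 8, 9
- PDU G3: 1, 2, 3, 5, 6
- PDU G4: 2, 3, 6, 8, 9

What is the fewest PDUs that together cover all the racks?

G1 and G2 and G3 together: G1 ∪ G2 ∪ G3 = {1, 2, 3, 4, 5, 6, 7, 8, 9} — every rack is covered.
Only G3 contains 5, so G3 is forced; the remaining 4 racks need at least 2 more PDUs (each remaining PDU adds at most 3) — so at least 3 PDUs are needed, and 3 is optimal.

3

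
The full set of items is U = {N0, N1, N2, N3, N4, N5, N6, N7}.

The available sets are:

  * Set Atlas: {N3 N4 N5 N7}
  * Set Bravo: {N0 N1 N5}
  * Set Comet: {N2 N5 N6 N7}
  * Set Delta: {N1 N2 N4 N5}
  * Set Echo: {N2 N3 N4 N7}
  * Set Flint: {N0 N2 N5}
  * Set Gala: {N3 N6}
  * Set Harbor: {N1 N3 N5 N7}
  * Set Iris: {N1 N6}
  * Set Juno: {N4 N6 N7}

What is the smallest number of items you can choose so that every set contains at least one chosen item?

The 3 items {N4, N5, N6} hit every set.
No choice of 2 items meets every set, so 3 is the minimum.

3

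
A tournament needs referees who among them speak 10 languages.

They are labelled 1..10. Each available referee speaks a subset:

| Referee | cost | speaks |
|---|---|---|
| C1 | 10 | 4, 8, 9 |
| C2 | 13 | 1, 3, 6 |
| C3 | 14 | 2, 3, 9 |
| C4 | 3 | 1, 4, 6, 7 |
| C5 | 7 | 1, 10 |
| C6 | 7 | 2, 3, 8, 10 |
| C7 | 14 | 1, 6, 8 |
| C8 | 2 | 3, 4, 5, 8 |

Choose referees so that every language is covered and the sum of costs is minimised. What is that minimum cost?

C1, C4, C6, C8 together cover every language (C1 ∪ C4 ∪ C6 ∪ C8 = {1, 2, 3, 4, 5, 6, 7, 8, 9, 10}); total cost 10 + 3 + 7 + 2 = 22.
No covering selection has total cost below 22.

22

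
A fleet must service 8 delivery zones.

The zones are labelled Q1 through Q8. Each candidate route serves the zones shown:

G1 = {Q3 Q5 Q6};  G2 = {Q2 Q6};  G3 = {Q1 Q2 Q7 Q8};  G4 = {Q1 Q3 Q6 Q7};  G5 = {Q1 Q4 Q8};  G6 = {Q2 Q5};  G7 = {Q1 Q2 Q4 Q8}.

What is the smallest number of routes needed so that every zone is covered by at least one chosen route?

3

G4 and G5 and G6 together: G4 ∪ G5 ∪ G6 = {Q1, Q2, Q3, Q4, Q5, Q6, Q7, Q8} — every zone is covered.
No 2 of the 7 routes cover everything (all 21 combinations miss at least one zone), so 3 is optimal.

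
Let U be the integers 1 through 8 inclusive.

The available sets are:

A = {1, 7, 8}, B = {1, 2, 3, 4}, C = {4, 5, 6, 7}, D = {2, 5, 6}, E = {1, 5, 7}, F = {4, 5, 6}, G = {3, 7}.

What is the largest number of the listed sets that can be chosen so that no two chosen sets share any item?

2

A, F are pairwise disjoint (A={1,7,8}; F={4,5,6}).
Every remaining set overlaps one of these, and no 3 of the listed sets are pairwise disjoint, so 2 is the maximum.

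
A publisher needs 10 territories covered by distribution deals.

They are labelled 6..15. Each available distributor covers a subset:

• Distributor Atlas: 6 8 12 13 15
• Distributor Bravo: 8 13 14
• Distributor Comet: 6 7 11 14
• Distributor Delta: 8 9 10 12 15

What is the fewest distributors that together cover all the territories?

3

Bravo and Comet and Delta together: Bravo ∪ Comet ∪ Delta = {6, 7, 8, 9, 10, 11, 12, 13, 14, 15} — every territory is covered.
Only Comet contains 7, so Comet is forced; the remaining 6 territories need at least 2 more distributors (each remaining distributor adds at most 5) — so at least 3 distributors are needed, and 3 is optimal.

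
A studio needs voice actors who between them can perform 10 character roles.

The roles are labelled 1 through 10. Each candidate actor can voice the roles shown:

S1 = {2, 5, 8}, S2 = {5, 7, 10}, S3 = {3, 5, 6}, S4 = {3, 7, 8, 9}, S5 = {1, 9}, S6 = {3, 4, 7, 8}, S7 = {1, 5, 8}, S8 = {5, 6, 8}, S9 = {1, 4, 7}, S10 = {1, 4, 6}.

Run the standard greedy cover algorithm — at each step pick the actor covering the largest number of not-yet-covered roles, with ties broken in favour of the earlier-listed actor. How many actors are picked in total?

Greedy: pick S4 (covers 4 new) → pick S10 (covers 3 new) → pick S1 (covers 2 new) → pick S2 (covers 1 new). Total picks: 4.

4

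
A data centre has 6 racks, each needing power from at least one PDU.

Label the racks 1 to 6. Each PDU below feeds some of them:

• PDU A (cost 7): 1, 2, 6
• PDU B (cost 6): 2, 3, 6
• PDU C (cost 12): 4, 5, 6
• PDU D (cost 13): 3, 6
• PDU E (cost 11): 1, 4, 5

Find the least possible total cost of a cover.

17

B, E together cover every rack (B ∪ E = {1, 2, 3, 4, 5, 6}); total cost 6 + 11 = 17.
No covering selection has total cost below 17.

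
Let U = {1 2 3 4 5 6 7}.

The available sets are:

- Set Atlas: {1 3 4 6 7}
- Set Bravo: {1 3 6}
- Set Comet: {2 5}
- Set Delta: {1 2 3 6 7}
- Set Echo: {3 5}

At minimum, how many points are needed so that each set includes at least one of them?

2

H = {2, 3} meets every set (each contains at least one member of H), and |H| = 2.
The sets Atlas, Comet are pairwise disjoint, so any hitting set needs a separate point for each — at least 2. Hence 2 is optimal.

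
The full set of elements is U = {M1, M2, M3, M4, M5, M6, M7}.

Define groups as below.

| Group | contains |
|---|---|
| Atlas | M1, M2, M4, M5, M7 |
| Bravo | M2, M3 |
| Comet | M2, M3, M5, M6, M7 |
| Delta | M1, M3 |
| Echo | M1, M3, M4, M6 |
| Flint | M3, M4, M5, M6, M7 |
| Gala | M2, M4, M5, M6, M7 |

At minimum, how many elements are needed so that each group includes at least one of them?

The 2 elements {M3, M4} hit every group.
The groups Delta, Gala are pairwise disjoint, so any hitting set needs a separate element for each — at least 2. Hence 2 is optimal.

2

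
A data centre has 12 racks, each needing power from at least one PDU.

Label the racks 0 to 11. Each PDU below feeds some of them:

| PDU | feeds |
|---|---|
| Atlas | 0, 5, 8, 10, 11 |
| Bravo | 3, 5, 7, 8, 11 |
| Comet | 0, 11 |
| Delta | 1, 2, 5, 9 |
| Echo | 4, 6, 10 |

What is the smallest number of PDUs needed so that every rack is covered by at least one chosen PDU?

4

Atlas and Bravo and Delta and Echo together: Atlas ∪ Bravo ∪ Delta ∪ Echo = {0, 1, 2, 3, 4, 5, 6, 7, 8, 9, 10, 11} — every rack is covered.
Only Bravo contains 3, so Bravo is forced; the remaining 7 racks need at least 3 more PDUs (each remaining PDU adds at most 3) — so at least 4 PDUs are needed, and 4 is optimal.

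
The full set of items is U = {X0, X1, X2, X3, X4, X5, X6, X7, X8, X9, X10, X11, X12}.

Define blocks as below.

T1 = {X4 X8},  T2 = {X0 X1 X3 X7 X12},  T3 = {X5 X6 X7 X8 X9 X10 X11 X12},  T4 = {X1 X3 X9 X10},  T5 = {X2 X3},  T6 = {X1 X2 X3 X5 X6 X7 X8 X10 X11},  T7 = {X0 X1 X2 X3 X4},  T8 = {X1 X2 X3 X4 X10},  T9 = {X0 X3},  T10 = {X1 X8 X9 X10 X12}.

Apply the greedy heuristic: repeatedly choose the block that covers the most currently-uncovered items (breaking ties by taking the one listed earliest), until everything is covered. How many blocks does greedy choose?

Greedy: pick T6 (covers 9 new) → pick T2 (covers 2 new) → pick T1 (covers 1 new) → pick T3 (covers 1 new). Total picks: 4.
(The true minimum cover uses only 2 blocks, so greedy is not optimal here.)

4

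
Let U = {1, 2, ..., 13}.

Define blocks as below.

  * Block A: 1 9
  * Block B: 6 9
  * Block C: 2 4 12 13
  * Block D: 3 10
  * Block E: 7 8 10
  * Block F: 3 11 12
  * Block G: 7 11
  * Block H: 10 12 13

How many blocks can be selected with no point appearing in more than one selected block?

4

B, C, D, G are pairwise disjoint (B={6,9}; C={2,4,12,13}; D={3,10}; G={7,11}).
Every remaining block overlaps one of these, and no 5 of the listed blocks are pairwise disjoint, so 4 is the maximum.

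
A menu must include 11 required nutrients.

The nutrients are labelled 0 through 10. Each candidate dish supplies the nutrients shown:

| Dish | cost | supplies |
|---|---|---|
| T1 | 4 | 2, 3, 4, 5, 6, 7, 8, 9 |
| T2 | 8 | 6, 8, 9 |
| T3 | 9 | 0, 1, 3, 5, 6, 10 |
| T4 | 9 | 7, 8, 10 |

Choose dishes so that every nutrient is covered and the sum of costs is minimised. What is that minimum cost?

13

T1, T3 together cover every nutrient (T1 ∪ T3 = {0, 1, 2, 3, 4, 5, 6, 7, 8, 9, 10}); total cost 4 + 9 = 13.
No covering selection has total cost below 13.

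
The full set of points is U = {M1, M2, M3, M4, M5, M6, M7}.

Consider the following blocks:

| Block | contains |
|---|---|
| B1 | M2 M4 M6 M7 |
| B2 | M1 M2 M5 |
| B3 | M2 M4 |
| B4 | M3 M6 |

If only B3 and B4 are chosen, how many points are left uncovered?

3

Union of B3, B4 = {M2, M3, M4, M6}.
Not covered: M1, M5, M7 — 3 points.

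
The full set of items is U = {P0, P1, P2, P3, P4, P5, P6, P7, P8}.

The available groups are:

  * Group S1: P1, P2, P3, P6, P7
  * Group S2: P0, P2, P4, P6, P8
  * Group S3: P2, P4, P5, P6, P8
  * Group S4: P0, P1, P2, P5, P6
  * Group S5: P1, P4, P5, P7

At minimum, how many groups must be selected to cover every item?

3

Take {S1, S2, S5}. Their union is {P0, P1, P2, P3, P4, P5, P6, P7, P8}, which is all 9 items.
Only S1 contains P3, so S1 is forced; the remaining 4 items need at least 2 more groups (each remaining group adds at most 3) — so at least 3 groups are needed, and 3 is optimal.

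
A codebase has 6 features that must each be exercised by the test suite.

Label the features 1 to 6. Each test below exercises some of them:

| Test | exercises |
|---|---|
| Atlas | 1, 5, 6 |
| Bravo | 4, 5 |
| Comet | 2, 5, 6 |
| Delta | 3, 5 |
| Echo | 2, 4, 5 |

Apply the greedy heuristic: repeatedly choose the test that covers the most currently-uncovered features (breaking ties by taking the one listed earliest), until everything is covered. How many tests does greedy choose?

3

Greedy: pick Atlas (covers 3 new) → pick Echo (covers 2 new) → pick Delta (covers 1 new). Total picks: 3.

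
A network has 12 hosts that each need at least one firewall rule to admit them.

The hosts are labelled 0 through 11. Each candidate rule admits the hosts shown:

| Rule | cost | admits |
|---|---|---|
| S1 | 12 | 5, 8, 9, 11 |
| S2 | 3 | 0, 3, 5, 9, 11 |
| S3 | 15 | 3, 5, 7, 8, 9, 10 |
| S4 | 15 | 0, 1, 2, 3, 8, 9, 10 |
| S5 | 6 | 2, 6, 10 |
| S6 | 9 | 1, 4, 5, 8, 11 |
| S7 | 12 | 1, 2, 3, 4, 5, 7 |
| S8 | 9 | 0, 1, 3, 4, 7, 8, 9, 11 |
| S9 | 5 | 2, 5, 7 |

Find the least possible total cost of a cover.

S2, S5, S8 together cover every host (S2 ∪ S5 ∪ S8 = {0, 1, 2, 3, 4, 5, 6, 7, 8, 9, 10, 11}); total cost 3 + 6 + 9 = 18.
No covering selection has total cost below 18.

18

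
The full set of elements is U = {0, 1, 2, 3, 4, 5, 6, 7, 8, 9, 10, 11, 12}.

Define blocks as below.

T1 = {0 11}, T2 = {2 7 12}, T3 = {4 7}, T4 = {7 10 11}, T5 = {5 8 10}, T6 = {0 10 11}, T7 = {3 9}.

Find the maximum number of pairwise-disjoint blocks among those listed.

T1, T3, T5, T7 are pairwise disjoint (T1={0,11}; T3={4,7}; T5={5,8,10}; T7={3,9}).
Every remaining block overlaps one of these, and no 5 of the listed blocks are pairwise disjoint, so 4 is the maximum.

4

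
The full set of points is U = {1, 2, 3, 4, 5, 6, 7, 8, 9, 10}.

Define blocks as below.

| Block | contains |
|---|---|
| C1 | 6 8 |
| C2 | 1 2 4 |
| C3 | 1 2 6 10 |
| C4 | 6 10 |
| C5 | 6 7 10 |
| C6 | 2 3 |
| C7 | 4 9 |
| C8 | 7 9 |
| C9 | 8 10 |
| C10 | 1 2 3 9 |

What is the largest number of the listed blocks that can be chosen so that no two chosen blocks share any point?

3

C1, C6, C8 are pairwise disjoint (C1={6,8}; C6={2,3}; C8={7,9}).
Every remaining block overlaps one of these, and no 4 of the listed blocks are pairwise disjoint, so 3 is the maximum.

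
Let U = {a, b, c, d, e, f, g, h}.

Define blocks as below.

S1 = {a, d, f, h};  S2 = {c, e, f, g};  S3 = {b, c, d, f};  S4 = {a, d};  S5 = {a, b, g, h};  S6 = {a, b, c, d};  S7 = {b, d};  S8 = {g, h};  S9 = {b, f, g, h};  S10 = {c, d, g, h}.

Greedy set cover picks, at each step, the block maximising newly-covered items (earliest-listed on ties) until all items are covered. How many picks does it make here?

Greedy: pick S1 (covers 4 new) → pick S2 (covers 3 new) → pick S3 (covers 1 new). Total picks: 3.

3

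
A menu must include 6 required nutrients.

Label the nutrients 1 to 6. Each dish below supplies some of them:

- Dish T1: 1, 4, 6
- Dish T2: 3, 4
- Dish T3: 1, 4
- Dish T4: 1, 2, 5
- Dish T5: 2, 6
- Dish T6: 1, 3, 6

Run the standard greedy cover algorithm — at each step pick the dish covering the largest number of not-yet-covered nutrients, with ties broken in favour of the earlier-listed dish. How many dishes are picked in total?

Greedy: pick T1 (covers 3 new) → pick T4 (covers 2 new) → pick T2 (covers 1 new). Total picks: 3.

3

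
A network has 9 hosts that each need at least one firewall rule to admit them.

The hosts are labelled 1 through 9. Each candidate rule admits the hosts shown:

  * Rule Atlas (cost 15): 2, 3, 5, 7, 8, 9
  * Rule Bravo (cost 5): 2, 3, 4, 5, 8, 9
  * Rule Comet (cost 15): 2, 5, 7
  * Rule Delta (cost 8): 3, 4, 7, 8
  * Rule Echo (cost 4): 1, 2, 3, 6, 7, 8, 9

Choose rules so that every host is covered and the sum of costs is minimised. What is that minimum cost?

9

Bravo, Echo together cover every host (Bravo ∪ Echo = {1, 2, 3, 4, 5, 6, 7, 8, 9}); total cost 5 + 4 = 9.
No covering selection has total cost below 9.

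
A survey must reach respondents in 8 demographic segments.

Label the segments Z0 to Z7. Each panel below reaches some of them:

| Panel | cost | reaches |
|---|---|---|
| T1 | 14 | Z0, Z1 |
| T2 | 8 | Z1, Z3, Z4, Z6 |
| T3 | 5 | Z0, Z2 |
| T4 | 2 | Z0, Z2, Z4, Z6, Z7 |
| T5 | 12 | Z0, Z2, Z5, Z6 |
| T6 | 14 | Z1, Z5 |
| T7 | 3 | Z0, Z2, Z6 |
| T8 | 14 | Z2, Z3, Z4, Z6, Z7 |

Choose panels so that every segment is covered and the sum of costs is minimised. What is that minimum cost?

22

T2, T4, T5 together cover every segment (T2 ∪ T4 ∪ T5 = {Z0, Z1, Z2, Z3, Z4, Z5, Z6, Z7}); total cost 8 + 2 + 12 = 22.
No covering selection has total cost below 22.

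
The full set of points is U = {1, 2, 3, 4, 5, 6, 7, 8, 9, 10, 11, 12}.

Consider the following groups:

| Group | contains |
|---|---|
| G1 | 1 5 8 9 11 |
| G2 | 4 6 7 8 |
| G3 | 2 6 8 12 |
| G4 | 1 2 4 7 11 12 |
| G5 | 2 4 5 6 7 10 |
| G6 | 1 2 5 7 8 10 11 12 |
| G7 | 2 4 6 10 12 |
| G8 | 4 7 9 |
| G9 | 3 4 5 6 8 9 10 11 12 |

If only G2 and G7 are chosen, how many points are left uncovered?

Union of G2, G7 = {2, 4, 6, 7, 8, 10, 12}.
Not covered: 1, 3, 5, 9, 11 — 5 points.

5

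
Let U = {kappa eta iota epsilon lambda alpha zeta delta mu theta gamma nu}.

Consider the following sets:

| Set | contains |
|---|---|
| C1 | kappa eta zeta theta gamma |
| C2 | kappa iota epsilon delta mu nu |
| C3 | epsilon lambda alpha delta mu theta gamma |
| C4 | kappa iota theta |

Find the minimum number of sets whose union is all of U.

3

Take {C1, C2, C3}. Their union is {kappa, eta, iota, epsilon, lambda, alpha, zeta, delta, mu, theta, gamma, nu}, which is all 12 items.
Only C1 contains eta, so C1 is forced; the remaining 7 items need at least 2 more sets (each remaining set adds at most 5) — so at least 3 sets are needed, and 3 is optimal.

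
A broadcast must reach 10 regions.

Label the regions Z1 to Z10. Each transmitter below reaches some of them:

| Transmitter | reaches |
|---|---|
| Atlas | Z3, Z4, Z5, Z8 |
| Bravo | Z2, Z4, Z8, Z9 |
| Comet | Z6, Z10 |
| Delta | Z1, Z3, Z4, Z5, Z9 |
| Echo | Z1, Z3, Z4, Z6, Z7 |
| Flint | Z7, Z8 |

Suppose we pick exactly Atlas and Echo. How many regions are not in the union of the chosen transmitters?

Union of Atlas, Echo = {Z1, Z3, Z4, Z5, Z6, Z7, Z8}.
Not covered: Z2, Z9, Z10 — 3 regions.

3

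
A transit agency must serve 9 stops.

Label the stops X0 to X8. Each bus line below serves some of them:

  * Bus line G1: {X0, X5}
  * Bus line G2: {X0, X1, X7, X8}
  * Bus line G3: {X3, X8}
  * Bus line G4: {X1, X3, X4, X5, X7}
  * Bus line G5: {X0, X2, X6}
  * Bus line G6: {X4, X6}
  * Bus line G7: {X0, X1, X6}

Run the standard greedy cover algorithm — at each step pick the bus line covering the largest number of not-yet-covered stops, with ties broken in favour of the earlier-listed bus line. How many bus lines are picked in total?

3

Greedy: pick G4 (covers 5 new) → pick G5 (covers 3 new) → pick G2 (covers 1 new). Total picks: 3.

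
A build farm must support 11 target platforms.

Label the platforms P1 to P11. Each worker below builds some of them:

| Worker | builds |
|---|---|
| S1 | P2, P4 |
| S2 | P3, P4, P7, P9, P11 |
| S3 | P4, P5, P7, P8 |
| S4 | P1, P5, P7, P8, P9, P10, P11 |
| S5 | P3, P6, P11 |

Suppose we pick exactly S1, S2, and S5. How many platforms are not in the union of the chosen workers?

4

Union of S1, S2, S5 = {P2, P3, P4, P6, P7, P9, P11}.
Not covered: P1, P5, P8, P10 — 4 platforms.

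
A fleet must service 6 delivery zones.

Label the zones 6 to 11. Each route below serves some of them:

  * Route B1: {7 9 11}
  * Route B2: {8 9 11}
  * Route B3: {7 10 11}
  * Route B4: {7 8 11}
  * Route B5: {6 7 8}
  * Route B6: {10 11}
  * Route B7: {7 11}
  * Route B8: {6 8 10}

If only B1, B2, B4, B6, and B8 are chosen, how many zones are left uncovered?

Union of B1, B2, B4, B6, B8 = {6, 7, 8, 9, 10, 11} — that's every zone, so 0 are uncovered.

0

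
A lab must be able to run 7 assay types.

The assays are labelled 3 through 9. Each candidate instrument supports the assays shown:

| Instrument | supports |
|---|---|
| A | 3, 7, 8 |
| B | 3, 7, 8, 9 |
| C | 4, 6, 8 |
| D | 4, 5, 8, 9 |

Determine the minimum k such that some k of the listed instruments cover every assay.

3

B and C and D together: B ∪ C ∪ D = {3, 4, 5, 6, 7, 8, 9} — every assay is covered.
Only D contains 5, so D is forced; the remaining 3 assays need at least 2 more instruments (each remaining instrument adds at most 2) — so at least 3 instruments are needed, and 3 is optimal.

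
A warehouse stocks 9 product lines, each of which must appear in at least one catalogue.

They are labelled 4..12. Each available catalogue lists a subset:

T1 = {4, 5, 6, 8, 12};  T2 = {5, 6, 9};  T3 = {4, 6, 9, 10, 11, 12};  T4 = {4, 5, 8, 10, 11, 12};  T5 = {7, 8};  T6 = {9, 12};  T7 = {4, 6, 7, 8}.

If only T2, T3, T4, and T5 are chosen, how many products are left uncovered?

0

Union of T2, T3, T4, T5 = {4, 5, 6, 7, 8, 9, 10, 11, 12} — that's every product, so 0 are uncovered.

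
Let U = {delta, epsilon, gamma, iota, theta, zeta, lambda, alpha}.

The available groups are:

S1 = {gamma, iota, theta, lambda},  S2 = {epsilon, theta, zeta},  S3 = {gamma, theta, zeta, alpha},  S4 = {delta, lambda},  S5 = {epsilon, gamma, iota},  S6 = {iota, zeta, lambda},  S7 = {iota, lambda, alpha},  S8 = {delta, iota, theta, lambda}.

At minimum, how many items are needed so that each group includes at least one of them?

3

The 3 items {epsilon, zeta, lambda} hit every group.
No choice of 2 items meets every group, so 3 is the minimum.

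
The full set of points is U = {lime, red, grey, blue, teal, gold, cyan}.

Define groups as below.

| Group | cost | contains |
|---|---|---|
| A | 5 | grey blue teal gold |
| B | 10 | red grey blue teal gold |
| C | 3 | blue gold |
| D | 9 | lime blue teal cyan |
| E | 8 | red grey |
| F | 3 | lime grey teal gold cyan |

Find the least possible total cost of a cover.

13

B, F together cover every point (B ∪ F = {lime, red, grey, blue, teal, gold, cyan}); total cost 10 + 3 = 13.
The greedy pick F, C, E costs 14; no covering selection beats 13.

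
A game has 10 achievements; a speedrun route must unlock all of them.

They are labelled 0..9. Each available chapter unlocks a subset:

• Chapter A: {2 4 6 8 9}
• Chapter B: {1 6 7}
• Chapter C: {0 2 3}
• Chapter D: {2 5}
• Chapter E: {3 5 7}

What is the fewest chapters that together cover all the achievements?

A and B and C and E together: A ∪ B ∪ C ∪ E = {0, 1, 2, 3, 4, 5, 6, 7, 8, 9} — every achievement is covered.
No 3 of the 5 chapters cover everything (all 10 combinations miss at least one achievement), so 4 is optimal.

4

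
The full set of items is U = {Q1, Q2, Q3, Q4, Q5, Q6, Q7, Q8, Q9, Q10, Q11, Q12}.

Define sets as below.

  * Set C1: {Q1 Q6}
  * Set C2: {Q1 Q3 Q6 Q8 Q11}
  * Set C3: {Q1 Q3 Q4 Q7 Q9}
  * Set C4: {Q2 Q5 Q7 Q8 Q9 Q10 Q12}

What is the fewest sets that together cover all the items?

Take {C2, C3, C4}. Their union is {Q1, Q2, Q3, Q4, Q5, Q6, Q7, Q8, Q9, Q10, Q11, Q12}, which is all 12 items.
Only C4 contains Q2, so C4 is forced; the remaining 5 items need at least 2 more sets (each remaining set adds at most 4) — so at least 3 sets are needed, and 3 is optimal.

3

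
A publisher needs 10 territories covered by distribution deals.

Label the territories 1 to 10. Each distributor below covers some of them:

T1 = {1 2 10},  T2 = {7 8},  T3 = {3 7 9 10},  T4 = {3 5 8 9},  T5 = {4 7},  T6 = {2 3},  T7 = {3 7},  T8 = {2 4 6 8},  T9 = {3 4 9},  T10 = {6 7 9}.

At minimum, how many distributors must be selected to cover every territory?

T1 and T4 and T8 and T10 together: T1 ∪ T4 ∪ T8 ∪ T10 = {1, 2, 3, 4, 5, 6, 7, 8, 9, 10} — every territory is covered.
No 3 of the 10 distributors cover everything (all 120 combinations miss at least one territory), so 4 is optimal.

4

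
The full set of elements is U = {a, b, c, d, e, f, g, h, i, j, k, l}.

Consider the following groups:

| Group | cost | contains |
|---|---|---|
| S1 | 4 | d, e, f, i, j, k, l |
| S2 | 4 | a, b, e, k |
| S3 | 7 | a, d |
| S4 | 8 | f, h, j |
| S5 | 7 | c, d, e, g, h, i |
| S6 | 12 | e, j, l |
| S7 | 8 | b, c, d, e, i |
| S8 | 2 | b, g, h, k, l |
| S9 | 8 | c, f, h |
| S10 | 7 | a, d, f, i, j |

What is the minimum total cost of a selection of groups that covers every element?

15

S1, S2, S5 together cover every element (S1 ∪ S2 ∪ S5 = {a, b, c, d, e, f, g, h, i, j, k, l}); total cost 4 + 4 + 7 = 15.
The greedy pick S8, S1, S2, S5 costs 17; no covering selection beats 15.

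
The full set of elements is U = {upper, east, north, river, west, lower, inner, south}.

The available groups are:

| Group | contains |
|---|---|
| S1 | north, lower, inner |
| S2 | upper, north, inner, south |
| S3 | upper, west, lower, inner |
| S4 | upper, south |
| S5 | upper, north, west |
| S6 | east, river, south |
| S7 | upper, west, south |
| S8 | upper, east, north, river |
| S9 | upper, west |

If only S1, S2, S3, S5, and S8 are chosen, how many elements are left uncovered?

0

Union of S1, S2, S3, S5, S8 = {upper, east, north, river, west, lower, inner, south} — that's every element, so 0 are uncovered.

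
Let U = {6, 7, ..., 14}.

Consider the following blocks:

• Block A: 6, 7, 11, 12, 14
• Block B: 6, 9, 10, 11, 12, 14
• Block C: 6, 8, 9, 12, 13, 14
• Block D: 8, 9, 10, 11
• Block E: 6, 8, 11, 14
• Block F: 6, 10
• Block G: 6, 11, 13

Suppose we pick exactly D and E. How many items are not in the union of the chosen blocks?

3

Union of D, E = {6, 8, 9, 10, 11, 14}.
Not covered: 7, 12, 13 — 3 items.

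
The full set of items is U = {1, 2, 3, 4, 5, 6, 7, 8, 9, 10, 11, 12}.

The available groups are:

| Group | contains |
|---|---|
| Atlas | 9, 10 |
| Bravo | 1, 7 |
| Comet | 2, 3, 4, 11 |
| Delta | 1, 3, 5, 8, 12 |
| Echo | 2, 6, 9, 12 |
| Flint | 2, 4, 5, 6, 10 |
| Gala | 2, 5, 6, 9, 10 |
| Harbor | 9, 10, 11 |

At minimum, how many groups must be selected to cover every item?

Bravo, Delta, Flint, and Harbor cover everything between them: the union {1, 2, 3, 4, 5, 6, 7, 8, 9, 10, 11, 12} is all of U.
No 3 of the 8 groups cover everything (all 56 combinations miss at least one item), so 4 is optimal.

4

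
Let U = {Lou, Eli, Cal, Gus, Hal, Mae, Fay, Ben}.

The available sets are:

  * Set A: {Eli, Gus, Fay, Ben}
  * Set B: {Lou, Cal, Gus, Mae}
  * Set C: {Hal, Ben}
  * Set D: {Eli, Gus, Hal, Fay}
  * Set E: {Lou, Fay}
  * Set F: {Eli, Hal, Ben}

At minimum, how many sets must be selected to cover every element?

B, E, and F cover everything between them: the union {Lou, Eli, Cal, Gus, Hal, Mae, Fay, Ben} is all of U.
Only B contains Cal, so B is forced; the remaining 4 elements need at least 2 more sets (each remaining set adds at most 3) — so at least 3 sets are needed, and 3 is optimal.

3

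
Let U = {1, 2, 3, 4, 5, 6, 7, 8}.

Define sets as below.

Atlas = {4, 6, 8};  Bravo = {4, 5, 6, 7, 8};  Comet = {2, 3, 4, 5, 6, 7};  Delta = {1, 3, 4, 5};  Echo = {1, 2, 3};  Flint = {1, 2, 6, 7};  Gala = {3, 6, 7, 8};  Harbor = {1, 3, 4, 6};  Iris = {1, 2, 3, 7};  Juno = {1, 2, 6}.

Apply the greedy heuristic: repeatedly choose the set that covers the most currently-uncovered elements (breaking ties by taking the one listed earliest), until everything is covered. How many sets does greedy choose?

3

Greedy: pick Comet (covers 6 new) → pick Atlas (covers 1 new) → pick Delta (covers 1 new). Total picks: 3.
(The true minimum cover uses only 2 sets, so greedy is not optimal here.)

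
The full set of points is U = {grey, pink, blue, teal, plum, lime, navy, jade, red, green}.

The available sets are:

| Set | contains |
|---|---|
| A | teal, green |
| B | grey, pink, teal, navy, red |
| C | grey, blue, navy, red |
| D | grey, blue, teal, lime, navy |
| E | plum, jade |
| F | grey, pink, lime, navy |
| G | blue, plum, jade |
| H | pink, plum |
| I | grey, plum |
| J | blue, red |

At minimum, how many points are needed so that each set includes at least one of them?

Take T = {pink, blue, teal, plum}. Each listed set contains at least one of these, so T is a hitting set of size 4.
The sets A, E, F, J are pairwise disjoint, so any hitting set needs a separate point for each — at least 4. Hence 4 is optimal.

4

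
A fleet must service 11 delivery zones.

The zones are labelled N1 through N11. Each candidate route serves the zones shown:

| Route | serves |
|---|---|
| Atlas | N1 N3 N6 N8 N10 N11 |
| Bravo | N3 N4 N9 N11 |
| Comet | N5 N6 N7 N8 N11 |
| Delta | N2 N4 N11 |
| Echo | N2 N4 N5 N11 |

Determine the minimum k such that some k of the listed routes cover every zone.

Take {Atlas, Bravo, Comet, Echo}. Their union is {N1, N2, N3, N4, N5, N6, N7, N8, N9, N10, N11}, which is all 11 zones.
No 3 of the 5 routes cover everything (all 10 combinations miss at least one zone), so 4 is optimal.

4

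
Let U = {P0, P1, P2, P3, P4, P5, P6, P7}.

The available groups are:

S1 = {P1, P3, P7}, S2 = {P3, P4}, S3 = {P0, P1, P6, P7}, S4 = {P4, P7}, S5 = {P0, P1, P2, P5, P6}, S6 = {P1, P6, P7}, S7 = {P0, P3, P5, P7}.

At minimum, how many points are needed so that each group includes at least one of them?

H = {P3, P4, P6} meets every group (each contains at least one member of H), and |H| = 3.
No choice of 2 points meets every group, so 3 is the minimum.

3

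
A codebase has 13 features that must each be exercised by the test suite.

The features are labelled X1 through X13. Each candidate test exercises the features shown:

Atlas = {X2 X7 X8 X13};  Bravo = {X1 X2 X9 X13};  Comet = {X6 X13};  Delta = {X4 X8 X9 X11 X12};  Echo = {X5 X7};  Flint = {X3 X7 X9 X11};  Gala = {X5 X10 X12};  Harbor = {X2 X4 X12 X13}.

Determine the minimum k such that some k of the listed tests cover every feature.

Bravo and Comet and Delta and Flint and Gala together: Bravo ∪ Comet ∪ Delta ∪ Flint ∪ Gala = {X1, X2, X3, X4, X5, X6, X7, X8, X9, X10, X11, X12, X13} — every feature is covered.
No 4 of the 8 tests cover everything (all 70 combinations miss at least one feature), so 5 is optimal.

5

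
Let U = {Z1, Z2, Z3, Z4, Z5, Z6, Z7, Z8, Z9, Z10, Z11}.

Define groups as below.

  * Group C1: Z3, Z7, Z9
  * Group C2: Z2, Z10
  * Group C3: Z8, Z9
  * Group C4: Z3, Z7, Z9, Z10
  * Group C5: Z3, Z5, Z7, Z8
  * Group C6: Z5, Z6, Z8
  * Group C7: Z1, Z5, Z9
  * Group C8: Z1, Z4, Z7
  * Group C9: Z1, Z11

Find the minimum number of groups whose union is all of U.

5

C1, C2, C6, C8, and C9 cover everything between them: the union {Z1, Z2, Z3, Z4, Z5, Z6, Z7, Z8, Z9, Z10, Z11} is all of U.
No 4 of the 9 groups cover everything (all 126 combinations miss at least one point), so 5 is optimal.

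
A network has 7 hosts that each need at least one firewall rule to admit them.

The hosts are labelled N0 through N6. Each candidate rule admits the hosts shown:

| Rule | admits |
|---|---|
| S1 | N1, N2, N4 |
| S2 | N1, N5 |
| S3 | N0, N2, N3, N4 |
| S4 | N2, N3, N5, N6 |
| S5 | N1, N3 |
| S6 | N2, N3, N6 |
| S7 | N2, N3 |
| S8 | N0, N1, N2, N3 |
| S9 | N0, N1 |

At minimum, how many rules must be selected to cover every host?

3

Take {S2, S3, S4}. Their union is {N0, N1, N2, N3, N4, N5, N6}, which is all 7 hosts.
No 2 of the 9 rules cover everything (all 36 combinations miss at least one host), so 3 is optimal.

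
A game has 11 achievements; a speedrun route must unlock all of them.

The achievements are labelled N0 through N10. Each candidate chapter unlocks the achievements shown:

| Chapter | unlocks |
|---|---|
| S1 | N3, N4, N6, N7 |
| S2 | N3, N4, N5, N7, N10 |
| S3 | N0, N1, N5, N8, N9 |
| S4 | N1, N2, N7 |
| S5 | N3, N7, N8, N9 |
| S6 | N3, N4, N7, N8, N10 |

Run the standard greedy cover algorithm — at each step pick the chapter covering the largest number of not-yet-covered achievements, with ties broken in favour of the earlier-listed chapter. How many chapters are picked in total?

Greedy: pick S2 (covers 5 new) → pick S3 (covers 4 new) → pick S1 (covers 1 new) → pick S4 (covers 1 new). Total picks: 4.

4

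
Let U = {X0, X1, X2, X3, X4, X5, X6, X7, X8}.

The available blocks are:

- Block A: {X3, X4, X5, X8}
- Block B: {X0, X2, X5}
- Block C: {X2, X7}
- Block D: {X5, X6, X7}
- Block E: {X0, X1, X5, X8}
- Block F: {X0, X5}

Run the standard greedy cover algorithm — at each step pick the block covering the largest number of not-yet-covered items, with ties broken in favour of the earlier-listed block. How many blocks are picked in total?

Greedy: pick A (covers 4 new) → pick B (covers 2 new) → pick D (covers 2 new) → pick E (covers 1 new). Total picks: 4.

4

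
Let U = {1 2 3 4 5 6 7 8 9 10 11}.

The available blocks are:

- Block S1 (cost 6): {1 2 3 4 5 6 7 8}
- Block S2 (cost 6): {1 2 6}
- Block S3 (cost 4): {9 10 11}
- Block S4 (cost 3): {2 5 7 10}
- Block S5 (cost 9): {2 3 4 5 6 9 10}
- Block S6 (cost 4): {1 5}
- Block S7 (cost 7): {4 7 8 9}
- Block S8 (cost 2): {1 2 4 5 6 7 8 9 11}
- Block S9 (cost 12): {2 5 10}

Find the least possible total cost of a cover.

10

S1, S3 together cover every element (S1 ∪ S3 = {1, 2, 3, 4, 5, 6, 7, 8, 9, 10, 11}); total cost 6 + 4 = 10.
The greedy pick S8, S4, S1 costs 11; no covering selection beats 10.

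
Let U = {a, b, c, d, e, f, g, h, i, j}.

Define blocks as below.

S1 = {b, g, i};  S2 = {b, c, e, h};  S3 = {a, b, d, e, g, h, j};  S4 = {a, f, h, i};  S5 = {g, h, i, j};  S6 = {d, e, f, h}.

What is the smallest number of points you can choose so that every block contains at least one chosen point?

T = {e, i} meets every block (each contains at least one member of T), and |T| = 2.
The blocks S1, S6 are pairwise disjoint, so any hitting set needs a separate point for each — at least 2. Hence 2 is optimal.

2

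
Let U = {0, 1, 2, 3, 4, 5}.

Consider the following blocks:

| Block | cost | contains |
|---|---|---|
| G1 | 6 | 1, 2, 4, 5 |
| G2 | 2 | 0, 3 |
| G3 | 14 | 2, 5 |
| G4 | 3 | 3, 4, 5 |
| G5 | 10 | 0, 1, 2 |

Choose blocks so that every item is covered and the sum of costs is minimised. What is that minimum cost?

8

G1, G2 together cover every item (G1 ∪ G2 = {0, 1, 2, 3, 4, 5}); total cost 6 + 2 = 8.
No covering selection has total cost below 8.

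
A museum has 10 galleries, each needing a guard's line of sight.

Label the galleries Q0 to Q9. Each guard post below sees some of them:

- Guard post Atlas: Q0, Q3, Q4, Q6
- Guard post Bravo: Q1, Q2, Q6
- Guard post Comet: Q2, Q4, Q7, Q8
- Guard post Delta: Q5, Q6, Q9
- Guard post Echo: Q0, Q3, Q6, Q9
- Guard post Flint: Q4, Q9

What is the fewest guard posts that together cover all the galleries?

4

Take {Atlas, Bravo, Comet, Delta}. Their union is {Q0, Q1, Q2, Q3, Q4, Q5, Q6, Q7, Q8, Q9}, which is all 10 galleries.
Only Bravo contains Q1, so Bravo is forced; the remaining 7 galleries need at least 3 more guard posts (each remaining guard post adds at most 3) — so at least 4 guard posts are needed, and 4 is optimal.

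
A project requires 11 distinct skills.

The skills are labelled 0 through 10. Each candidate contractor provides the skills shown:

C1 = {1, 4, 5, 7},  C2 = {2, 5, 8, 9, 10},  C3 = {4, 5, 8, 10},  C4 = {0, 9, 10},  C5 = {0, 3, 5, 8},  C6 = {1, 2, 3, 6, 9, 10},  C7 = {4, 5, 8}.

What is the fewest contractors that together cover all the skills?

Take {C1, C5, C6}. Their union is {0, 1, 2, 3, 4, 5, 6, 7, 8, 9, 10}, which is all 11 skills.
Only C6 contains 6, so C6 is forced; the remaining 5 skills need at least 2 more contractors (each remaining contractor adds at most 3) — so at least 3 contractors are needed, and 3 is optimal.

3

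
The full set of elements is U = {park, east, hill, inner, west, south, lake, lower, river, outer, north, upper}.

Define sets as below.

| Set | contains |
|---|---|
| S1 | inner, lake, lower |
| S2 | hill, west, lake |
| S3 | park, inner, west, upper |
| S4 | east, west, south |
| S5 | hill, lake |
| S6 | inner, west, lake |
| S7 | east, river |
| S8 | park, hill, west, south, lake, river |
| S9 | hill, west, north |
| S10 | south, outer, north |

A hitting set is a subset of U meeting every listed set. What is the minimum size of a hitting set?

4

Take H = {west, lake, river, outer}. Each listed set contains at least one of these, so H is a hitting set of size 4.
The sets S3, S5, S7, S10 are pairwise disjoint, so any hitting set needs a separate element for each — at least 4. Hence 4 is optimal.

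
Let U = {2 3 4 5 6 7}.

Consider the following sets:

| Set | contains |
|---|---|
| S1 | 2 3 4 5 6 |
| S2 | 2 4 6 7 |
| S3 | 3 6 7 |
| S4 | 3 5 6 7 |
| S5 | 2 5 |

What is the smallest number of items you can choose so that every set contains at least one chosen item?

Take H = {5, 6}. Each listed set contains at least one of these, so H is a hitting set of size 2.
The sets S3, S5 are pairwise disjoint, so any hitting set needs a separate item for each — at least 2. Hence 2 is optimal.

2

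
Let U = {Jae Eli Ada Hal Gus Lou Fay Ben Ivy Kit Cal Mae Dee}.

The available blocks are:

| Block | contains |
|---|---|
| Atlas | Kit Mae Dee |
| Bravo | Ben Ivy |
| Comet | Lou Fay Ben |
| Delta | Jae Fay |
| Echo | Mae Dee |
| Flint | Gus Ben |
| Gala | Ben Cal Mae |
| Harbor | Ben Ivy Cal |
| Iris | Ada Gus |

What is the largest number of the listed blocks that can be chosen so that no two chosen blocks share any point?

Atlas, Bravo, Delta, Iris are pairwise disjoint (Atlas={Kit,Mae,Dee}; Bravo={Ben,Ivy}; Delta={Jae,Fay}; Iris={Ada,Gus}).
Every remaining block overlaps one of these, and no 5 of the listed blocks are pairwise disjoint, so 4 is the maximum.

4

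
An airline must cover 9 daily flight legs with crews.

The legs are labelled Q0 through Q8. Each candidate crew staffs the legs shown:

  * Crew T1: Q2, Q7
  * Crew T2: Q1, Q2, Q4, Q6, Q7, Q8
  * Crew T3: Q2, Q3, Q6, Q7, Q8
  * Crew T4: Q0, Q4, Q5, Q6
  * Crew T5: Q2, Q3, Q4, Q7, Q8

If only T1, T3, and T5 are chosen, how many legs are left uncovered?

3

Union of T1, T3, T5 = {Q2, Q3, Q4, Q6, Q7, Q8}.
Not covered: Q0, Q1, Q5 — 3 legs.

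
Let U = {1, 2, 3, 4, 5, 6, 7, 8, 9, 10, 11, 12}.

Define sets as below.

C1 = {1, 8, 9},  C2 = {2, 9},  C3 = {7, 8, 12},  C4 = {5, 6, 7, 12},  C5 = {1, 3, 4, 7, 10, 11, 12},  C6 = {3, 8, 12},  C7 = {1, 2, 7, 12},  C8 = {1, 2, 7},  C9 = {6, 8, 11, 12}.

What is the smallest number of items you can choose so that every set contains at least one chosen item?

3

H = {7, 9, 12} meets every set (each contains at least one member of H), and |H| = 3.
No choice of 2 items meets every set, so 3 is the minimum.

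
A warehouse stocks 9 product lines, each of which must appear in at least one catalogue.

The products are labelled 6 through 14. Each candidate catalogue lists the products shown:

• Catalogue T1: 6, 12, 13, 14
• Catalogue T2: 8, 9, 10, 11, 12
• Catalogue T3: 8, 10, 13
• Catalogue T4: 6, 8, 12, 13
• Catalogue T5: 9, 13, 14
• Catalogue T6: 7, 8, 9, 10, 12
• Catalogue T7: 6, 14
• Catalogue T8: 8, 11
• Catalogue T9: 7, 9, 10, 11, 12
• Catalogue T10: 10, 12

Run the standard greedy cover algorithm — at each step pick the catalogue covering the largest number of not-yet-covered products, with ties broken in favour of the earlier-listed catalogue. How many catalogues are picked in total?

3

Greedy: pick T2 (covers 5 new) → pick T1 (covers 3 new) → pick T6 (covers 1 new). Total picks: 3.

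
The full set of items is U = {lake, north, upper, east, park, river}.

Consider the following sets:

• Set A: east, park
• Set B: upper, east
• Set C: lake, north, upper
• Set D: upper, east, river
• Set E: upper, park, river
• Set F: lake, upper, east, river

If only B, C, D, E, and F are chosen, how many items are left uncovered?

Union of B, C, D, E, F = {lake, north, upper, east, park, river} — that's every item, so 0 are uncovered.

0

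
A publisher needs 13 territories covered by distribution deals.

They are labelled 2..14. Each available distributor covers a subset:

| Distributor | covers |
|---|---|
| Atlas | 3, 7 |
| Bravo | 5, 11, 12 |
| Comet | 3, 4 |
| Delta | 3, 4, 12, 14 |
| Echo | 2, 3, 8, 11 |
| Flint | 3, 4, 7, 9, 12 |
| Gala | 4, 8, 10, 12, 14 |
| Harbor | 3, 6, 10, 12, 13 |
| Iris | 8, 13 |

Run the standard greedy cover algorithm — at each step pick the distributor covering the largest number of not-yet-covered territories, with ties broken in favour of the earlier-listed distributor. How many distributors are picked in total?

Greedy: pick Flint (covers 5 new) → pick Echo (covers 3 new) → pick Harbor (covers 3 new) → pick Bravo (covers 1 new) → pick Delta (covers 1 new). Total picks: 5.

5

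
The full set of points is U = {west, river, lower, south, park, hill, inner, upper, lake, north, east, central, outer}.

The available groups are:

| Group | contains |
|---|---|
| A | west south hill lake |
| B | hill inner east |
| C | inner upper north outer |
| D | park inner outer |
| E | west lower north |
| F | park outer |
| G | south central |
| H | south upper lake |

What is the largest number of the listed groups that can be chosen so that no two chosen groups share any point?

4

B, E, F, G are pairwise disjoint (B={hill,inner,east}; E={west,lower,north}; F={park,outer}; G={south,central}).
Every remaining group overlaps one of these, and no 5 of the listed groups are pairwise disjoint, so 4 is the maximum.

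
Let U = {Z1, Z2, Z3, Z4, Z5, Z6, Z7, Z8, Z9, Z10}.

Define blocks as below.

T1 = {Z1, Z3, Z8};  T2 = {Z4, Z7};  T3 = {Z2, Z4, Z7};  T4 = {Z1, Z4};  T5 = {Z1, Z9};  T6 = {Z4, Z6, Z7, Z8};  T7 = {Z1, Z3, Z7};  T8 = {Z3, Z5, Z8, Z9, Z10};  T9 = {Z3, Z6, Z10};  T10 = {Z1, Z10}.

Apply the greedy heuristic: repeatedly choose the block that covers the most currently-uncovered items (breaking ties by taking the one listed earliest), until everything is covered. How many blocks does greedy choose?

4

Greedy: pick T8 (covers 5 new) → pick T3 (covers 3 new) → pick T1 (covers 1 new) → pick T6 (covers 1 new). Total picks: 4.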